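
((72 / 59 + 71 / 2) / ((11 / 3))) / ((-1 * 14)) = -1857 / 2596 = -0.72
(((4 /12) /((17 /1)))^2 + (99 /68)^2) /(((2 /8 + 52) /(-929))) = -81961025 /2174436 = -37.69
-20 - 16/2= -28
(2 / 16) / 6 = 1 / 48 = 0.02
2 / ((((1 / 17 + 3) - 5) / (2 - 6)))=136 / 33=4.12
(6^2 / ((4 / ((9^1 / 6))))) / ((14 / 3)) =81 / 28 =2.89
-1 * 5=-5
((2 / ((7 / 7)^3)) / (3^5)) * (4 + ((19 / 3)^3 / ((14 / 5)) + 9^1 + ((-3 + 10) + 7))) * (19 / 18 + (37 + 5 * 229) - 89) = 876358193 / 826686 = 1060.09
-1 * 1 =-1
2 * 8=16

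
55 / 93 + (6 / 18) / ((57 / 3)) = 1076 / 1767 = 0.61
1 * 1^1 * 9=9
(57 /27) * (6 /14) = 19 /21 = 0.90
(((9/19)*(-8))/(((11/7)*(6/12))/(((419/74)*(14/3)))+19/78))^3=-2665.00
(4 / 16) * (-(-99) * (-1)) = -99 / 4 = -24.75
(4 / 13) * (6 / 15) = 8 / 65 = 0.12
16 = 16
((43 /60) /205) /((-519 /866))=-18619 /3191850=-0.01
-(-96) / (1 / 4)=384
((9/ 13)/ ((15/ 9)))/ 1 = 27/ 65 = 0.42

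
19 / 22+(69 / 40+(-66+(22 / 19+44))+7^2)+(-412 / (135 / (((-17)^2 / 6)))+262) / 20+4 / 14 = 871764211 / 23700600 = 36.78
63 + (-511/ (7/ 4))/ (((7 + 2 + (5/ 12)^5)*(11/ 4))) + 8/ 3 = 3987835043/ 74006229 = 53.89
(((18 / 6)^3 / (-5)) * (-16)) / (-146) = -0.59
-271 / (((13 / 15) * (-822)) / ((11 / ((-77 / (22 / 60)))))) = -2981 / 149604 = -0.02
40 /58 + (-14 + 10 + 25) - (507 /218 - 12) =198283 /6322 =31.36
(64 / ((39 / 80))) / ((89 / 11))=56320 / 3471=16.23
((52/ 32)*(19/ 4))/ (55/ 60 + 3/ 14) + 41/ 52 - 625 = -321041/ 520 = -617.39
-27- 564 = -591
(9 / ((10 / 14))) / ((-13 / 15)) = -14.54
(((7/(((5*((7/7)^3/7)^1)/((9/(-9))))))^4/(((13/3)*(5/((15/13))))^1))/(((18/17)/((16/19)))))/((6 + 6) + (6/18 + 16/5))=2352038808/93520375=25.15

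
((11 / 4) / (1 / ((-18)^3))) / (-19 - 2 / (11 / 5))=58806 / 73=805.56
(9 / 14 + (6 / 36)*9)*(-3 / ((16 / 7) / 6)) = -135 / 8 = -16.88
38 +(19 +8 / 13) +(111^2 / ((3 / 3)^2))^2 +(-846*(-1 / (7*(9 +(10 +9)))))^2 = 18953422202405 / 124852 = 151807117.25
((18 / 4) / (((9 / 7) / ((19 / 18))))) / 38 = 7 / 72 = 0.10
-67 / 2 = -33.50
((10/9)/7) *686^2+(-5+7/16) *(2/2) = 74693.22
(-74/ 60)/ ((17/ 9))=-111/ 170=-0.65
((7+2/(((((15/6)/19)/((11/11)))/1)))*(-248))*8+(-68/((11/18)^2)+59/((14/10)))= -187122373/4235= -44184.74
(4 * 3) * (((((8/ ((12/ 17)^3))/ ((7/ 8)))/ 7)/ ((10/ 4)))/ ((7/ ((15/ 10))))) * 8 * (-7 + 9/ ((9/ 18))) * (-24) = -13835008/ 1715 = -8067.06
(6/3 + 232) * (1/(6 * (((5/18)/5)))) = 702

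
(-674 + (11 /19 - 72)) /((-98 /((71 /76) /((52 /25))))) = 25139325 /7358624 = 3.42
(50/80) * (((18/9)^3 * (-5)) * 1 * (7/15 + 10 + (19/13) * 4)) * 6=-31810/13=-2446.92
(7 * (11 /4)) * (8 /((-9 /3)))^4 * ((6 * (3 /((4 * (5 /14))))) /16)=34496 /45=766.58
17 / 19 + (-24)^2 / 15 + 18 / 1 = 5443 / 95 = 57.29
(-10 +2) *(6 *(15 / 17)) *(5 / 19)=-3600 / 323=-11.15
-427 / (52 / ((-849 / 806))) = 362523 / 41912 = 8.65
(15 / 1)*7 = 105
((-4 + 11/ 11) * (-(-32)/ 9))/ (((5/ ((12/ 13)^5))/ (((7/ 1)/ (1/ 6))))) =-111476736/ 1856465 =-60.05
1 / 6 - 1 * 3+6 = 19 / 6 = 3.17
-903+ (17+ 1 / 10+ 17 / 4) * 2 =-8603 / 10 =-860.30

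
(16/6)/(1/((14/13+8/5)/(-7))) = -464/455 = -1.02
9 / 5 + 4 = 29 / 5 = 5.80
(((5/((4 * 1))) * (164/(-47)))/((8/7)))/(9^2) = -1435/30456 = -0.05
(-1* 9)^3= -729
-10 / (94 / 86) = -430 / 47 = -9.15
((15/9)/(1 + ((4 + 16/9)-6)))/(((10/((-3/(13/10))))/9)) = -405/91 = -4.45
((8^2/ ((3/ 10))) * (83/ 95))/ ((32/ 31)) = 10292/ 57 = 180.56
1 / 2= 0.50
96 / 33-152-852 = -11012 / 11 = -1001.09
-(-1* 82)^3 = 551368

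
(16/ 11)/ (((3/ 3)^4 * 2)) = 0.73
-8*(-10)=80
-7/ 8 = -0.88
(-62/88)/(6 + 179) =-31/8140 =-0.00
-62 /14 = -31 /7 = -4.43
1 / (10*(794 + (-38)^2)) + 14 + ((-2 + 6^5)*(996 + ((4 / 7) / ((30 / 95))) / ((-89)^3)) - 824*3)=854858287238580103 / 110440443540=7740445.98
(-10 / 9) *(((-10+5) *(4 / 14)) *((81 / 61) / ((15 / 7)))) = 60 / 61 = 0.98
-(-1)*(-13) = -13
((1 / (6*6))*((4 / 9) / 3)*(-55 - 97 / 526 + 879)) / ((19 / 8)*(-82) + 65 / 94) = -40732738 / 2331592047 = -0.02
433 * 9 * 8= 31176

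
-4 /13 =-0.31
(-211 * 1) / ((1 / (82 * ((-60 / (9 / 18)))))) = 2076240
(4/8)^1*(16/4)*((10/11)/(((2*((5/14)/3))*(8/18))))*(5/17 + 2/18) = 1302/187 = 6.96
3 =3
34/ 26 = 17/ 13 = 1.31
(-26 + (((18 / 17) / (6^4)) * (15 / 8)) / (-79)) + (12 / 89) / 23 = -13720527995 / 527831232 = -25.99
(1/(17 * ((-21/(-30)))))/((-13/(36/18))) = -20/1547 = -0.01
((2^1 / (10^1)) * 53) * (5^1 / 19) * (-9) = -477 / 19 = -25.11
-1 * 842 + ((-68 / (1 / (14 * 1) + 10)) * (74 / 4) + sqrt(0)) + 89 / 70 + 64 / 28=-9508271 / 9870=-963.35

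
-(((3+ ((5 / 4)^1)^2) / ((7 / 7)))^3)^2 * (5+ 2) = -1059339584023 / 16777216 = -63141.56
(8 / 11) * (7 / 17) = 56 / 187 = 0.30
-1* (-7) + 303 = 310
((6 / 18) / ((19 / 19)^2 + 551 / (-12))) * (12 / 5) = -48 / 2695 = -0.02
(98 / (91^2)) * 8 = 16 / 169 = 0.09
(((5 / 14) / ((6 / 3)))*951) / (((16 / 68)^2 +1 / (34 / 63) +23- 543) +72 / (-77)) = -1007743 / 3079974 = -0.33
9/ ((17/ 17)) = 9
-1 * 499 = -499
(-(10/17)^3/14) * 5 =-2500/34391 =-0.07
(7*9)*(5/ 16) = 315/ 16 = 19.69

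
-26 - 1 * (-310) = 284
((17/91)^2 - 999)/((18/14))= -8272430/10647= -776.97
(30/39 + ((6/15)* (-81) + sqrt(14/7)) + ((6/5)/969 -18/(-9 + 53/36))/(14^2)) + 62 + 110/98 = sqrt(2) + 2509442967/79655030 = 32.92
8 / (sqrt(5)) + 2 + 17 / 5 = 8*sqrt(5) / 5 + 27 / 5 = 8.98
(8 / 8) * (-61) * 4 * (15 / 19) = -3660 / 19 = -192.63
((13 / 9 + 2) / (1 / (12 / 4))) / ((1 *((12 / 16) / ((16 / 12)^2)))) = 1984 / 81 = 24.49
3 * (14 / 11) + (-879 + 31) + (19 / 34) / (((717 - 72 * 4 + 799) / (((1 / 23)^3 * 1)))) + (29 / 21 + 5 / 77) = -98892710996059 / 117347210904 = -842.74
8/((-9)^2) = 8/81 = 0.10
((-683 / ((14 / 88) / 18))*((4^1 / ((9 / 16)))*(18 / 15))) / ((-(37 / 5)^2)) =115399680 / 9583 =12042.12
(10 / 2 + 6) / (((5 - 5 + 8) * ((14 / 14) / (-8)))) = -11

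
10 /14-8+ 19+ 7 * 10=572 /7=81.71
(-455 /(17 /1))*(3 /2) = -1365 /34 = -40.15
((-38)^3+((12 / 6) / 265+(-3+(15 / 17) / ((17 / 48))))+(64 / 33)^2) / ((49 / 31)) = -141859451511263 / 4086652185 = -34712.88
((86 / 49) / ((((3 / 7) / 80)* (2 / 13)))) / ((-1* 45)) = -8944 / 189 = -47.32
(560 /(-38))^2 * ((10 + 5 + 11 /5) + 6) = 1818880 /361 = 5038.45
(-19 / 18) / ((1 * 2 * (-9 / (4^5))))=4864 / 81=60.05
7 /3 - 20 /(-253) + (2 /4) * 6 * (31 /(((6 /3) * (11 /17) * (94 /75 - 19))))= -3307553 /2020458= -1.64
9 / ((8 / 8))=9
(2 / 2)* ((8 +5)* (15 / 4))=195 / 4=48.75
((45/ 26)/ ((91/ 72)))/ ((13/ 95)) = 153900/ 15379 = 10.01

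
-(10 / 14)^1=-5 / 7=-0.71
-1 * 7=-7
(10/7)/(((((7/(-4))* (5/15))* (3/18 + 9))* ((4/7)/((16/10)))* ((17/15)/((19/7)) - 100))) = 16416/2185337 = 0.01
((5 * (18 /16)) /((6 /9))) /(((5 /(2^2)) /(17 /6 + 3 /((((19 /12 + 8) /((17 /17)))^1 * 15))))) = 88623 /4600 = 19.27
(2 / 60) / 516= 1 / 15480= 0.00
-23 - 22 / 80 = -23.28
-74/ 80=-37/ 40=-0.92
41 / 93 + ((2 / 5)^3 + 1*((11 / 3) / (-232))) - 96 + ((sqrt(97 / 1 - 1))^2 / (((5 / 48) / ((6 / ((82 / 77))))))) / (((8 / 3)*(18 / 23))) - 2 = 88112474501 / 36859000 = 2390.53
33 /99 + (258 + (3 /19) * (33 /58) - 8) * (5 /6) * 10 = 6891077 /3306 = 2084.42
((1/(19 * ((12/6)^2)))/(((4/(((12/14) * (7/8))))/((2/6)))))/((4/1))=1/4864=0.00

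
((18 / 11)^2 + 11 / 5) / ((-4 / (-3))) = 8853 / 2420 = 3.66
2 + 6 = 8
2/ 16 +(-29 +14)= -119/ 8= -14.88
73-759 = -686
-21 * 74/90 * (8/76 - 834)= 4103596/285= 14398.58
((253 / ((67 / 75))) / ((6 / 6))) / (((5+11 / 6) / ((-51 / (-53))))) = 5806350 / 145591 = 39.88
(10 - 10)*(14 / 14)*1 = 0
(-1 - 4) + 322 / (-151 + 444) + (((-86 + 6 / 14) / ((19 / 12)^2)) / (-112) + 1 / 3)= -50734015 / 15548631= -3.26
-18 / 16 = -9 / 8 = -1.12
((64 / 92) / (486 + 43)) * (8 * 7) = 896 / 12167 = 0.07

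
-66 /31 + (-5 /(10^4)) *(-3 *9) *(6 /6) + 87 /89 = -6279507 /5518000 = -1.14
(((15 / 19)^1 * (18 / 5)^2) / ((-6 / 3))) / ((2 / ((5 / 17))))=-243 / 323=-0.75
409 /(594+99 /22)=818 /1197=0.68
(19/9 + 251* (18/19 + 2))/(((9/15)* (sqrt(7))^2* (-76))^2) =3171625/435573936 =0.01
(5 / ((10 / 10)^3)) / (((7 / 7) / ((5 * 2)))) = 50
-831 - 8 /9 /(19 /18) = -15805 /19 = -831.84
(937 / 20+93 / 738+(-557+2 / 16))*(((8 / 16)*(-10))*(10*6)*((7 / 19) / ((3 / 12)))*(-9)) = -2028861.22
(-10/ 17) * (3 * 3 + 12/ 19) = -1830/ 323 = -5.67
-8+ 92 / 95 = -668 / 95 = -7.03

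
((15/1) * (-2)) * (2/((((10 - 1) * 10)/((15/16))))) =-5/8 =-0.62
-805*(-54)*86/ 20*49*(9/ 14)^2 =15140601/ 4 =3785150.25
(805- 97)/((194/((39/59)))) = 2.41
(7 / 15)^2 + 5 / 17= 1958 / 3825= 0.51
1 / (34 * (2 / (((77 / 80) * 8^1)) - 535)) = -0.00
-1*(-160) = 160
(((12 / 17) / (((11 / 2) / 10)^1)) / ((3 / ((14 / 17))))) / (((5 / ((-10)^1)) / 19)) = -42560 / 3179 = -13.39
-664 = -664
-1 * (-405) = 405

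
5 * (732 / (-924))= -305 / 77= -3.96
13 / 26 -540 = -1079 / 2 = -539.50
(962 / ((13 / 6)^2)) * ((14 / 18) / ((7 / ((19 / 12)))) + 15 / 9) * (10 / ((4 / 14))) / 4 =257705 / 78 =3303.91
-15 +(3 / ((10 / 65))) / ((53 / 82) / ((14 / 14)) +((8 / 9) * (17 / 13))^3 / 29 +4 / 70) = 10.74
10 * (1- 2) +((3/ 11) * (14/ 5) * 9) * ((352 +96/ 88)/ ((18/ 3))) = 238642/ 605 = 394.45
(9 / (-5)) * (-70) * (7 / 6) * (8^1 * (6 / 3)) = 2352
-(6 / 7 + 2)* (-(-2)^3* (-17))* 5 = 13600 / 7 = 1942.86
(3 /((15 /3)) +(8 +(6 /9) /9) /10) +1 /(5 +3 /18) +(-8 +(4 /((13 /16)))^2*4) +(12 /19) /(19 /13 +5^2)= 20934187363 /231134202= 90.57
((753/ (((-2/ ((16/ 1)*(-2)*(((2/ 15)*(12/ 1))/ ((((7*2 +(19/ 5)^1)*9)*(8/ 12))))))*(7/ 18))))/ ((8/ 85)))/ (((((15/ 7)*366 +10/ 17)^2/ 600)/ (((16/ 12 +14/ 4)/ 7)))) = 321855543/ 97049605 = 3.32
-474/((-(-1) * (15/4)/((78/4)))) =-2464.80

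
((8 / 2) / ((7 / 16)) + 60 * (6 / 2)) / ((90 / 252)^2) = 37072 / 25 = 1482.88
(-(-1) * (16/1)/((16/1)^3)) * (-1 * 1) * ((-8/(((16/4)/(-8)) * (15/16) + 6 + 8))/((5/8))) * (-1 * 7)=-56/2165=-0.03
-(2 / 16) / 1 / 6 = -1 / 48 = -0.02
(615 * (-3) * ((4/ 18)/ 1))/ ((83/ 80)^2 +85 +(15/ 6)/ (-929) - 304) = 2437696000/ 1295702519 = 1.88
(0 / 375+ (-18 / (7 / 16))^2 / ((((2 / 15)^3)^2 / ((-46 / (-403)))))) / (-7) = -679063500000 / 138229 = -4912597.94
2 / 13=0.15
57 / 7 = 8.14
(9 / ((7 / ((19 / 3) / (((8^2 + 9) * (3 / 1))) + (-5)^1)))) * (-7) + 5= 3631 / 73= 49.74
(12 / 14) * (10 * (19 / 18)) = 190 / 21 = 9.05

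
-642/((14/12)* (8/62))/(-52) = 29853/364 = 82.01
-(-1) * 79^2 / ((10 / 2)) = 6241 / 5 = 1248.20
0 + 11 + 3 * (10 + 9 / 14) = 601 / 14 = 42.93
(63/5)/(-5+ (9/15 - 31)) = -21/59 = -0.36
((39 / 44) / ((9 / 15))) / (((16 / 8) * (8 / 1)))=65 / 704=0.09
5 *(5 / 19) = 25 / 19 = 1.32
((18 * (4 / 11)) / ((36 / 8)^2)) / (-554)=-16 / 27423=-0.00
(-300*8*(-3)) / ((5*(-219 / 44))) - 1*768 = -77184 / 73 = -1057.32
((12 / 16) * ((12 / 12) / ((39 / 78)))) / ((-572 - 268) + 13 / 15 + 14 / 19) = -855 / 477886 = -0.00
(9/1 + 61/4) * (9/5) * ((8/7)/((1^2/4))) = 6984/35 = 199.54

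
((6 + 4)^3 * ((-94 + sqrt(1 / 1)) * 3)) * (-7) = 1953000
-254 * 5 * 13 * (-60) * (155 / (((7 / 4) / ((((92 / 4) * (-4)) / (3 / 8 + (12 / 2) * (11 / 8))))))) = -6551168000 / 7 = -935881142.86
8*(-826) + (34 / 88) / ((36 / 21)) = -3488905 / 528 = -6607.77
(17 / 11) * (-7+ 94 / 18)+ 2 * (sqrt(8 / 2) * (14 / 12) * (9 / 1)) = 3886 / 99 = 39.25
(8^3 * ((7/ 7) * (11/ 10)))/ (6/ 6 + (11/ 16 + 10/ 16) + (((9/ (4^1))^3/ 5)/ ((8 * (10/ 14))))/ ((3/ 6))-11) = -71.38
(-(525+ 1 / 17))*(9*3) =-241002 / 17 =-14176.59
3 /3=1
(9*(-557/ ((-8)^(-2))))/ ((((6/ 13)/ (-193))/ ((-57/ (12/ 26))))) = -16568914128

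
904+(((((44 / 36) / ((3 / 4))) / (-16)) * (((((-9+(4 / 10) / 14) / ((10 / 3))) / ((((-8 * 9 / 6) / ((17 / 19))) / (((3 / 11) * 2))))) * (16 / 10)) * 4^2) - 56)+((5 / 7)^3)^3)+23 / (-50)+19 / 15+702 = 2674913613944837 / 1725116699250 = 1550.57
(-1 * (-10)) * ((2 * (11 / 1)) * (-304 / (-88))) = 760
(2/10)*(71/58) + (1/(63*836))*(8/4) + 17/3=11286386/1909215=5.91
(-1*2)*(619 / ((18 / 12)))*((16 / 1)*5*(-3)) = 198080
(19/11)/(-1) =-19/11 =-1.73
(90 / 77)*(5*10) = 4500 / 77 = 58.44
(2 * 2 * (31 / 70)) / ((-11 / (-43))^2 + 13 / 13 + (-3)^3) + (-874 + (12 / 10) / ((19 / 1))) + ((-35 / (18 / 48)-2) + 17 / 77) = -145690036849 / 150332655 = -969.12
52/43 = 1.21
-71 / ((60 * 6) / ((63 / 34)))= -497 / 1360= -0.37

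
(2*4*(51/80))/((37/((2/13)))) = 51/2405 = 0.02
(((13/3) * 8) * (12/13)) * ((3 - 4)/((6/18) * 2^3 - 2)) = -48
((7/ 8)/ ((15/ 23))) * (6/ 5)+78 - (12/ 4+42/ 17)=126037/ 1700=74.14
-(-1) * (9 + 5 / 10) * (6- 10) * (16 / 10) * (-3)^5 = 73872 / 5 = 14774.40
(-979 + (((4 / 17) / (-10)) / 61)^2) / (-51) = 8773218757 / 457031825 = 19.20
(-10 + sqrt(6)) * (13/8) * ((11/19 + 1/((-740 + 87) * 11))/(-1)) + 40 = 13485465/272954 - 513461 * sqrt(6)/545908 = 47.10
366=366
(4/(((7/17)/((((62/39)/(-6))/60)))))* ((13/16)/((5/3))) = -527/25200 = -0.02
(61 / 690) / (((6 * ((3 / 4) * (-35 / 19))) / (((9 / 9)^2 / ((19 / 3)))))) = -61 / 36225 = -0.00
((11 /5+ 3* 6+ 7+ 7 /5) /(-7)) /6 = -0.68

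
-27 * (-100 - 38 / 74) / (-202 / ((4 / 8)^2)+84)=-100413 / 26788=-3.75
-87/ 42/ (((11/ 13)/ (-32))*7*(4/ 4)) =6032/ 539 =11.19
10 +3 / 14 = 143 / 14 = 10.21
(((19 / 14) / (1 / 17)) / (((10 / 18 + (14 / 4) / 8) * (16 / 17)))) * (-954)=-23572863 / 1001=-23549.31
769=769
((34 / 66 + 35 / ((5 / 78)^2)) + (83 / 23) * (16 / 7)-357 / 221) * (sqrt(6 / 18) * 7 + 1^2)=2943979172 / 345345 + 2943979172 * sqrt(3) / 148005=42977.11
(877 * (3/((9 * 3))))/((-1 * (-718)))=0.14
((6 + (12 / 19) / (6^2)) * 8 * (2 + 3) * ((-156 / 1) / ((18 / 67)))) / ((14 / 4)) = -6828640 / 171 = -39933.57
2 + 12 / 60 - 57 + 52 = -2.80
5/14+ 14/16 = 69/56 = 1.23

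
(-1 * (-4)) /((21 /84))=16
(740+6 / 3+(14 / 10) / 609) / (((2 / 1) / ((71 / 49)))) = 22916741 / 42630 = 537.57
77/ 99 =0.78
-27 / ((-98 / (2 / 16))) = 27 / 784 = 0.03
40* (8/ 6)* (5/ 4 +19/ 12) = 1360/ 9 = 151.11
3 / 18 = 1 / 6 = 0.17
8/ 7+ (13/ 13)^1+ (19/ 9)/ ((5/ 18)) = 341/ 35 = 9.74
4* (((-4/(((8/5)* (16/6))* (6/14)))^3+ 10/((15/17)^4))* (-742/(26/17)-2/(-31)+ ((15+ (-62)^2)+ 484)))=93059.69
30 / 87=10 / 29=0.34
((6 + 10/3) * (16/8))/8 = 7/3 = 2.33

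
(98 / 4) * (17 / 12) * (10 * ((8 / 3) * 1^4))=8330 / 9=925.56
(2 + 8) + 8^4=4106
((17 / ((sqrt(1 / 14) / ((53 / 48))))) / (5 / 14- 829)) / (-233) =6307 * sqrt(14) / 64872792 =0.00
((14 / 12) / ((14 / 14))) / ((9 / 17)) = 119 / 54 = 2.20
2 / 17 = 0.12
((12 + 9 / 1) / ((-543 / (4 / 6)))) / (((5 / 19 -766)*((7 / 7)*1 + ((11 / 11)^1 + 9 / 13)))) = 494 / 39500535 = 0.00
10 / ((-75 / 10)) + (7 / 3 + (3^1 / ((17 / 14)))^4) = 3195217 / 83521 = 38.26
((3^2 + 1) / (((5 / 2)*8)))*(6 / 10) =3 / 10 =0.30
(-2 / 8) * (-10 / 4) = 5 / 8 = 0.62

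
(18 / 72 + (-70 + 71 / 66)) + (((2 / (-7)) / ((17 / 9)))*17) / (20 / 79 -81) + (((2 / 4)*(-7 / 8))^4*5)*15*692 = 44248227387139 / 24142626816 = 1832.78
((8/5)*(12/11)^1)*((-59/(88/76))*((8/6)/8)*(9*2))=-161424/605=-266.82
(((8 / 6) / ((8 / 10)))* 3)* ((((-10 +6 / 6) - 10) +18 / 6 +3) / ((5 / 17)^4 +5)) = -1085773 / 83646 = -12.98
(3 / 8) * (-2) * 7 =-21 / 4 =-5.25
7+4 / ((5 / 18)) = 107 / 5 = 21.40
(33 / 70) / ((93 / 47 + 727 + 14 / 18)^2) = 5904657 / 6670136477830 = 0.00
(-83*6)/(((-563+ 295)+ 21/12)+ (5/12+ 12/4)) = 36/19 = 1.89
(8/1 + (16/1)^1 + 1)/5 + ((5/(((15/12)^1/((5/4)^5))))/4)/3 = 18485/3072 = 6.02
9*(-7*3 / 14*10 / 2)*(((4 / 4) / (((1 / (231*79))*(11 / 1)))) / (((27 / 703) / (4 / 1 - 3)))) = -5831385 / 2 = -2915692.50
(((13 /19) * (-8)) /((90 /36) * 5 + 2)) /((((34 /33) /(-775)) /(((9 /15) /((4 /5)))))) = 1994850 /9367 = 212.97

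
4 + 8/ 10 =24/ 5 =4.80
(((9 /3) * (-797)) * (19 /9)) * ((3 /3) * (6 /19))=-1594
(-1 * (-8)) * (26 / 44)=52 / 11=4.73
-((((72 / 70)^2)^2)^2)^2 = -7958661109946400884391936 / 5070942774902496337890625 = -1.57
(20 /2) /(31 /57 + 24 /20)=2850 /497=5.73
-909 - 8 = -917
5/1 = 5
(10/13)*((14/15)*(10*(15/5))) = 280/13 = 21.54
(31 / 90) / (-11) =-31 / 990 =-0.03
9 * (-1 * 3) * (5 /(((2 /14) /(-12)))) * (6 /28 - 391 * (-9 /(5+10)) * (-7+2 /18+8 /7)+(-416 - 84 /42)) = -20024226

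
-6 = -6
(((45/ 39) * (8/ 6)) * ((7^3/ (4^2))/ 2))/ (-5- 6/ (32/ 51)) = -3430/ 3029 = -1.13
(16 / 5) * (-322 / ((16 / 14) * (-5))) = 180.32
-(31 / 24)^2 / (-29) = 961 / 16704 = 0.06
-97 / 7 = -13.86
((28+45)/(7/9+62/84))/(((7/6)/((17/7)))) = 134028/1337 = 100.25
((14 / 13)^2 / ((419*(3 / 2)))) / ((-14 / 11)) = -308 / 212433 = -0.00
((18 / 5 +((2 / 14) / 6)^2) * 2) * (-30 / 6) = -31757 / 882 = -36.01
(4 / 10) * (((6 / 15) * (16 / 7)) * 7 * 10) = 128 / 5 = 25.60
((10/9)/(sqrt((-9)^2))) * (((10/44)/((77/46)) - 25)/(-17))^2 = 54756000/207331201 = 0.26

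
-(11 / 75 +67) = -5036 / 75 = -67.15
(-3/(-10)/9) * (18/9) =1/15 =0.07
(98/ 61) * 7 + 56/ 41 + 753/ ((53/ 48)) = 92067870/ 132553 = 694.57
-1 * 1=-1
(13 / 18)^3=2197 / 5832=0.38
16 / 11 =1.45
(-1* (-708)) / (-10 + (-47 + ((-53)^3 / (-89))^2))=1402017 / 5540977408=0.00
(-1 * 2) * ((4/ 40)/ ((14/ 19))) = -19/ 70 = -0.27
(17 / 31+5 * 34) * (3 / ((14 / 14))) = 15861 / 31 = 511.65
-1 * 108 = -108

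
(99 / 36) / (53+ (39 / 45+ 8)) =165 / 3712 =0.04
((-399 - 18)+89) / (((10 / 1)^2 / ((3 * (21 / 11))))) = -5166 / 275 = -18.79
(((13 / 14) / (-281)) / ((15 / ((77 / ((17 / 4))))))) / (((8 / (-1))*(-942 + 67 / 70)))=-0.00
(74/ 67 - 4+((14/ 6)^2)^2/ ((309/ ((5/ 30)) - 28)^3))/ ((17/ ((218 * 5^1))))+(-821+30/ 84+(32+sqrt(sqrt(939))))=-1915448347477851841/ 1965980051972244+939^(1/ 4)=-968.76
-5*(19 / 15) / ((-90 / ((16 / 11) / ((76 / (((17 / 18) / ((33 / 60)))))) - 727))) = -15041677 / 294030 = -51.16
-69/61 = -1.13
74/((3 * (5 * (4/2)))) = 37/15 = 2.47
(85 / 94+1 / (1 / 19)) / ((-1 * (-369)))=1871 / 34686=0.05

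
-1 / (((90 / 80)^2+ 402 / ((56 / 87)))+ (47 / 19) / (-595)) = -723520 / 452776777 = -0.00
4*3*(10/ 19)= 120/ 19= 6.32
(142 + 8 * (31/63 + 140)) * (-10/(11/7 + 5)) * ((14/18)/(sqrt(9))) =-2791390/5589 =-499.44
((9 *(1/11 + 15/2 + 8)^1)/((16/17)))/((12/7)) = 122451/1408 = 86.97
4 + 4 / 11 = 48 / 11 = 4.36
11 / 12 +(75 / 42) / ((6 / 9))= 151 / 42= 3.60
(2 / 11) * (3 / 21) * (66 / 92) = 3 / 161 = 0.02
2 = 2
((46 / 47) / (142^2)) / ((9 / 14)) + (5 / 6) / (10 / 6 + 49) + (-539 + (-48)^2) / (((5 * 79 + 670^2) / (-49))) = -488096404843 / 2773785891888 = -0.18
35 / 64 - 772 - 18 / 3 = -49757 / 64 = -777.45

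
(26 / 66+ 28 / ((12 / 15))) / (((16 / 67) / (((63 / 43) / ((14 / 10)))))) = 73365 / 473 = 155.11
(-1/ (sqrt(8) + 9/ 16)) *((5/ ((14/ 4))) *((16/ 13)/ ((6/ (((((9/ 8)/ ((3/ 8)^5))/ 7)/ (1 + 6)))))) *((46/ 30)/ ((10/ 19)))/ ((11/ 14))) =-0.99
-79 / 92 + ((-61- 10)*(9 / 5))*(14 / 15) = -276319 / 2300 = -120.14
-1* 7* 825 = -5775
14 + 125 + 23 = 162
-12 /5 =-2.40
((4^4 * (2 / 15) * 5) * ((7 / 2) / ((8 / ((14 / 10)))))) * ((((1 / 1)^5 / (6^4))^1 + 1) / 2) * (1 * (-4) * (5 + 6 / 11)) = -1160.26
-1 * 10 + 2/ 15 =-148/ 15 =-9.87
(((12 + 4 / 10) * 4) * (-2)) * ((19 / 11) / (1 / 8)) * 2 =-150784 / 55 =-2741.53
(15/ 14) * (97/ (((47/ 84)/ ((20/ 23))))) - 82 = 85958/ 1081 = 79.52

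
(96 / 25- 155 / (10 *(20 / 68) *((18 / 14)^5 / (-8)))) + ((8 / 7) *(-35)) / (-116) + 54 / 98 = 261658616189 / 2097715725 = 124.74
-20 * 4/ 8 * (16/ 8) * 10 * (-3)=600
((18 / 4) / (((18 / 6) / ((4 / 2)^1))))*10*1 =30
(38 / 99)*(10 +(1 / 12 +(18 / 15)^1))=12863 / 2970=4.33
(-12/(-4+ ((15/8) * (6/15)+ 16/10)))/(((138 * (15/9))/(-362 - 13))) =-3000/253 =-11.86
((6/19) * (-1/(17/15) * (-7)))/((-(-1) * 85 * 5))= 0.00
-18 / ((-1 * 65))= 18 / 65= 0.28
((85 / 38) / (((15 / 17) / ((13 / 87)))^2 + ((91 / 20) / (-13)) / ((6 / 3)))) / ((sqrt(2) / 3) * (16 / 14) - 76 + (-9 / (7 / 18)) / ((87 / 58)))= -26154355500 / 37087442830453 - 435905925 * sqrt(2) / 148349771321812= -0.00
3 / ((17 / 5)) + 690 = 11745 / 17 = 690.88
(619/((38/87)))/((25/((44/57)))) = 394922/9025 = 43.76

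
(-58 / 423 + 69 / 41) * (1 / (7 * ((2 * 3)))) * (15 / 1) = 134045 / 242802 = 0.55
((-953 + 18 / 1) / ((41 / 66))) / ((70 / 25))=-154275 / 287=-537.54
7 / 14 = 1 / 2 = 0.50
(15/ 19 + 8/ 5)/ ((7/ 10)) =454/ 133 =3.41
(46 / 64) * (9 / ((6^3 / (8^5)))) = 2944 / 3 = 981.33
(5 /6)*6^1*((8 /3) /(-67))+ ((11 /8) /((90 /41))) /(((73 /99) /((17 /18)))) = 4248979 /7043040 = 0.60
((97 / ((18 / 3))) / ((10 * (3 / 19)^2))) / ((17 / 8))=70034 / 2295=30.52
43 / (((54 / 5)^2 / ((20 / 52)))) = 5375 / 37908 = 0.14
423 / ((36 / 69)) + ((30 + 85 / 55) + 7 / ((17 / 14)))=634349 / 748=848.06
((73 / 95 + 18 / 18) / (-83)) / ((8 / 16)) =-336 / 7885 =-0.04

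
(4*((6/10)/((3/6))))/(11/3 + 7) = 9/20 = 0.45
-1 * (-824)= 824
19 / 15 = 1.27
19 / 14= 1.36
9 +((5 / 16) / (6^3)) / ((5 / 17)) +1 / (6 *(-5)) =155029 / 17280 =8.97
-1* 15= -15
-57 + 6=-51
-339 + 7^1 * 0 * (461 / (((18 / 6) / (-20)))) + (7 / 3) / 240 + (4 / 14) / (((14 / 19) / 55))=-11207177 / 35280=-317.66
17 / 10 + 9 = 107 / 10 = 10.70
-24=-24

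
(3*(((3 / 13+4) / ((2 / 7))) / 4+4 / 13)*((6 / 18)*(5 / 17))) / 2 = 2085 / 3536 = 0.59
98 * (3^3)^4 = 52081218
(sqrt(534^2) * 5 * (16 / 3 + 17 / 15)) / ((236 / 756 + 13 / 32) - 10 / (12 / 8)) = -104424768 / 35975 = -2902.70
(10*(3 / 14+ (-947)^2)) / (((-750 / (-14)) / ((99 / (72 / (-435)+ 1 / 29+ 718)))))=4005149951 / 173485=23086.43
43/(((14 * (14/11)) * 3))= 473/588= 0.80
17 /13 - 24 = -295 /13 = -22.69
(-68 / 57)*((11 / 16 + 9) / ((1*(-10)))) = 527 / 456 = 1.16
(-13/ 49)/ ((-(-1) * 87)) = -13/ 4263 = -0.00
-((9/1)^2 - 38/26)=-1034/13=-79.54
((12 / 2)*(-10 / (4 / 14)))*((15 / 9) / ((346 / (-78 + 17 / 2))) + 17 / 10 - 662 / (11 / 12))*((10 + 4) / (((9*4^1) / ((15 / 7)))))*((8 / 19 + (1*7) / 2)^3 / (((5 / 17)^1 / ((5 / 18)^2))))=809954442052452725 / 405990465408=1995008.53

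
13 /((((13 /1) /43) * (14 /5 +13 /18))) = 3870 /317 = 12.21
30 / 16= 15 / 8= 1.88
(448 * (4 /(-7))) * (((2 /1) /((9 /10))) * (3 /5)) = -1024 /3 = -341.33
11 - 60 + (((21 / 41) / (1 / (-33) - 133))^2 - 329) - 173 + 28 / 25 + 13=-17392978805439 / 32396400100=-536.88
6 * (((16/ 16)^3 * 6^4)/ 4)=1944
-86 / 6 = -43 / 3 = -14.33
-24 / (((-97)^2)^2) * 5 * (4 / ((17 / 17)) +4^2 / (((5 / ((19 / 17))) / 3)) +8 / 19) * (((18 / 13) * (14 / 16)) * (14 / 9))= -14387184 / 371734450919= -0.00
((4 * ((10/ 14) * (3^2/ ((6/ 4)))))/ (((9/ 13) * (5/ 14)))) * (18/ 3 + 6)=832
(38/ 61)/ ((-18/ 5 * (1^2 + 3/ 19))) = -1805/ 12078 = -0.15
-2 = -2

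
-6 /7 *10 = -60 /7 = -8.57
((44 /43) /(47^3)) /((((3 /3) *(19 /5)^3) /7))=38500 /30621244151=0.00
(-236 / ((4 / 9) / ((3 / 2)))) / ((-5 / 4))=637.20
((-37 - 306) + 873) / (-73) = -7.26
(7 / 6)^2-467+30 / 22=-183853 / 396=-464.28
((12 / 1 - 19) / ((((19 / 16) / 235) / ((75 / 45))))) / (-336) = 1175 / 171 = 6.87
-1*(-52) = 52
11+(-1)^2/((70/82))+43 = 1931/35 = 55.17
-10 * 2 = -20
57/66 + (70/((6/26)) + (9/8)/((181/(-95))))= 14507533/47784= 303.61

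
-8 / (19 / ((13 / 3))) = -1.82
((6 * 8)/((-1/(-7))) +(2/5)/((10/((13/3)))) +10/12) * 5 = 1685.03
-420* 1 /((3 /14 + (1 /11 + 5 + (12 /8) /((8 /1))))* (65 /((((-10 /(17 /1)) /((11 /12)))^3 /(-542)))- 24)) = -89413632000 /155867457445223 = -0.00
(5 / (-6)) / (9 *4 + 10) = -5 / 276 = -0.02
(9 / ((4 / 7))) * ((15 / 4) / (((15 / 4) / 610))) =19215 / 2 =9607.50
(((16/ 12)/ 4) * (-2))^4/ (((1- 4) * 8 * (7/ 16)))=-32/ 1701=-0.02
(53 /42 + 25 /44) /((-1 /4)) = -1691 /231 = -7.32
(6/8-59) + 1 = -229/4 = -57.25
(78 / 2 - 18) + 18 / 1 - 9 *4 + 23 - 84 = -58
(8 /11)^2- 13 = -1509 /121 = -12.47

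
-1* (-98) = 98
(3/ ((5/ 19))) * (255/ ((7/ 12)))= 34884/ 7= 4983.43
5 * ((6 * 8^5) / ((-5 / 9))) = -1769472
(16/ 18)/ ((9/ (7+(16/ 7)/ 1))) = 520/ 567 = 0.92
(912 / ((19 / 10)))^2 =230400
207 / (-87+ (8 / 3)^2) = -1863 / 719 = -2.59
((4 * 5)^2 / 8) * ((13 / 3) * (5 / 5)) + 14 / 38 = 12371 / 57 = 217.04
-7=-7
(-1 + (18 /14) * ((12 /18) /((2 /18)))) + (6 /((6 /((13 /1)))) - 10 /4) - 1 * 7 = 143 /14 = 10.21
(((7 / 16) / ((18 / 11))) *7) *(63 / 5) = 3773 / 160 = 23.58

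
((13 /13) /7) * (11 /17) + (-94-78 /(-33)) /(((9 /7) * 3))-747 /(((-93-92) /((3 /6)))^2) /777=-470733664589 /19891433100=-23.67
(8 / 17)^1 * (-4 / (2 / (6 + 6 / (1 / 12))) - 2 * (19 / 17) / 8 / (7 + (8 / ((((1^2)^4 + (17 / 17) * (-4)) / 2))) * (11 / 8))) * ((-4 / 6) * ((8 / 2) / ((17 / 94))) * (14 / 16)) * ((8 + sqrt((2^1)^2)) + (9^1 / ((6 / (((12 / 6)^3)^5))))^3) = 549606473820715236296 / 4913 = 111867794386467583.21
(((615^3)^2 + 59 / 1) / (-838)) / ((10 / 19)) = -257006616570668249 / 2095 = -122676189293875.06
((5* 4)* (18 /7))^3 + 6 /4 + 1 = 93313715 /686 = 136025.82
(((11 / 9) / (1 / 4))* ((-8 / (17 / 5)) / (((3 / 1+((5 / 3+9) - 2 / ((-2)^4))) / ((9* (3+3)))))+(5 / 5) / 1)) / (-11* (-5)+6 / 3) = -0.72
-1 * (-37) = 37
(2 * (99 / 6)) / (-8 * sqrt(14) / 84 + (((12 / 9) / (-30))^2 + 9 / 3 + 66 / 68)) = 104287095000 * sqrt(14) / 519444249847 + 4350014672850 / 519444249847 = 9.13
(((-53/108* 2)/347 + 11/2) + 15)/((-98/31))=-425227/65583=-6.48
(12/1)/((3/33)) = 132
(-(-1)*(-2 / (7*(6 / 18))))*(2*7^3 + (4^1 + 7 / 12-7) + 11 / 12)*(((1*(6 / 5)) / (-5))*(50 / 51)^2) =273800 / 2023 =135.34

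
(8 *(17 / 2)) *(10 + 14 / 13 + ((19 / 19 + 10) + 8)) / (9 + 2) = 26588 / 143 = 185.93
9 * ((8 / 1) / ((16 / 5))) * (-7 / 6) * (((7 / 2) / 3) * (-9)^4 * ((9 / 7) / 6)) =-688905 / 16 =-43056.56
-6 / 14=-3 / 7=-0.43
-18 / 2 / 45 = -0.20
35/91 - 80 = -1035/13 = -79.62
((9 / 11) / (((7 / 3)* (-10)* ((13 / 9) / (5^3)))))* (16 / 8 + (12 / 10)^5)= -1704159 / 125125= -13.62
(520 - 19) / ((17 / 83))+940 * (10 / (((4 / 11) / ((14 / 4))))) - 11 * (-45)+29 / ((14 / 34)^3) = 547131148 / 5831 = 93831.44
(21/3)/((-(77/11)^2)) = -1/7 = -0.14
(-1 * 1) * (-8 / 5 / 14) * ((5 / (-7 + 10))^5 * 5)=12500 / 1701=7.35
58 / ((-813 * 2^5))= -29 / 13008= -0.00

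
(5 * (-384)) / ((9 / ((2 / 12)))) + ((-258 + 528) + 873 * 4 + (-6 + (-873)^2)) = 6892645 / 9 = 765849.44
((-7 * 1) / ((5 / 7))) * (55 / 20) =-539 / 20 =-26.95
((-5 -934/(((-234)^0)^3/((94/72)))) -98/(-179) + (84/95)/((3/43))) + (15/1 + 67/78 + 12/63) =-16644525656/13927095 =-1195.12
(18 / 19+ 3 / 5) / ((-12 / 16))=-196 / 95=-2.06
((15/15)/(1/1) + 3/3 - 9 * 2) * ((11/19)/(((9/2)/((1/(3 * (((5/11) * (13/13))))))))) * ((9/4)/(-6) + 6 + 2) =-29524/2565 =-11.51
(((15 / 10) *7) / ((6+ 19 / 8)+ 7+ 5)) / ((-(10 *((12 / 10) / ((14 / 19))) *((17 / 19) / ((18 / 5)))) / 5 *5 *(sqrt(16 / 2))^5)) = -441 *sqrt(2) / 886720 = -0.00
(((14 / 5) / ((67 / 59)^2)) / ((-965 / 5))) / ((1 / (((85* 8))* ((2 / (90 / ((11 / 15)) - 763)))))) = 0.02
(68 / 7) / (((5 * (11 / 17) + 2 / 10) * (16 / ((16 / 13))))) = 1445 / 6643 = 0.22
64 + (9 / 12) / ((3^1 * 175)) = 44801 / 700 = 64.00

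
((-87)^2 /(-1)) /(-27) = 841 /3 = 280.33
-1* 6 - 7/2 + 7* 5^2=165.50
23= 23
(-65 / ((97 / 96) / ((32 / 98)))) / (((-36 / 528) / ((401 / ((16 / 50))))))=1834976000 / 4753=386066.91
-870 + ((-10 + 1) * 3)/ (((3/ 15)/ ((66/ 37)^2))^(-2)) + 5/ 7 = -106921701127/ 122984400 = -869.39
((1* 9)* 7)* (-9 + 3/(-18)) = -1155/2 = -577.50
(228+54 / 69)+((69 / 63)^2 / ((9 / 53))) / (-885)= 18482472179 / 80788995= 228.77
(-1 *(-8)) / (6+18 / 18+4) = 8 / 11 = 0.73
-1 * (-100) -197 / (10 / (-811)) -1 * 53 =160237 / 10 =16023.70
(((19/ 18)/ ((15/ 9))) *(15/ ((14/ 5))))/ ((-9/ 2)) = -95/ 126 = -0.75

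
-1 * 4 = -4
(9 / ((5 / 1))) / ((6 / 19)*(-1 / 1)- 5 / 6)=-1026 / 655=-1.57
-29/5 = -5.80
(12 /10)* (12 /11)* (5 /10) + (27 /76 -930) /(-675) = 382181 /188100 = 2.03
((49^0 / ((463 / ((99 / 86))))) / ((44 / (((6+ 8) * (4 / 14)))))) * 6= 27 / 19909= 0.00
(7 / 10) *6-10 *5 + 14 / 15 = -673 / 15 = -44.87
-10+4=-6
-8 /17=-0.47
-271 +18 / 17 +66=-3467 / 17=-203.94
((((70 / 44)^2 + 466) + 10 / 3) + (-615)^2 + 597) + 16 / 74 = 20377195183 / 53724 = 379294.08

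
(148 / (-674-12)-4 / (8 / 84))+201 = 54463 / 343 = 158.78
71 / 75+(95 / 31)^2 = 745106 / 72075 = 10.34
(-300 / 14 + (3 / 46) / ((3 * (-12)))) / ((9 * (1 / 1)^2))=-82807 / 34776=-2.38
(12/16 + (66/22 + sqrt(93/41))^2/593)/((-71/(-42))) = 252 * sqrt(3813)/1726223 + 1570527/3452446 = 0.46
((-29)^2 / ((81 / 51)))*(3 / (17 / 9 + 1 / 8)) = 788.80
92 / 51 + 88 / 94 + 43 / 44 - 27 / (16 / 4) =-159923 / 52734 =-3.03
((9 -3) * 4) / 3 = 8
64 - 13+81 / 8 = 489 / 8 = 61.12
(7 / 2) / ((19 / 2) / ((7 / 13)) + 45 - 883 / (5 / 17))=-245 / 205769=-0.00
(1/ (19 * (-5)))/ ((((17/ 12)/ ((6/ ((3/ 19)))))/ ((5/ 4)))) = -6/ 17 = -0.35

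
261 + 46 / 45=11791 / 45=262.02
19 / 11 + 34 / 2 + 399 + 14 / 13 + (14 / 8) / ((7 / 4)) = 60032 / 143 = 419.80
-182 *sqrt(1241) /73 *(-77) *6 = 40576.67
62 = 62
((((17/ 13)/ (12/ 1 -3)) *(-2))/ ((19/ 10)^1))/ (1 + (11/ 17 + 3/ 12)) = -23120/ 286767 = -0.08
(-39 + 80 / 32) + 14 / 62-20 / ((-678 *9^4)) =-5002177951 / 137899098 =-36.27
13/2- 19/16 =85/16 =5.31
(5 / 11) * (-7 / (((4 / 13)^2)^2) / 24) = -14.79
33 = 33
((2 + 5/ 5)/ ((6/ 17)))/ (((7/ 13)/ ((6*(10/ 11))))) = 6630/ 77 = 86.10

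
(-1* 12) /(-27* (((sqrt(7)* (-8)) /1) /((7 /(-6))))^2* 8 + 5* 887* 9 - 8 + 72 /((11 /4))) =924 /2399449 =0.00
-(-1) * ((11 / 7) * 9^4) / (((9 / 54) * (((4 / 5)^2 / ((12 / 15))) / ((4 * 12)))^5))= 336721017600000 / 7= 48103002514285.71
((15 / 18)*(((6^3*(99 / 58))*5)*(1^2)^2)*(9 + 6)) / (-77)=-60750 / 203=-299.26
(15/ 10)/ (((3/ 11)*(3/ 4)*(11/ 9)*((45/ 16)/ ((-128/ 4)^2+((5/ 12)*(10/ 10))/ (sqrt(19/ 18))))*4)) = 2*sqrt(38)/ 57+8192/ 15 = 546.35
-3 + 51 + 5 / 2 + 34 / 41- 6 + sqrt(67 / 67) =3799 / 82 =46.33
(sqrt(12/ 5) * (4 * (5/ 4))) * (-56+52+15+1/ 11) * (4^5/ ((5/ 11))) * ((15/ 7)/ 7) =749568 * sqrt(15)/ 49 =59246.21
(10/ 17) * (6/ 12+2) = 25/ 17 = 1.47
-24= -24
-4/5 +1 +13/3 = 68/15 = 4.53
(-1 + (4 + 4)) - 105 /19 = 28 /19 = 1.47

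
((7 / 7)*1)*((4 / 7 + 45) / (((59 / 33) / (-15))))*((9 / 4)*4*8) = -11369160 / 413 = -27528.23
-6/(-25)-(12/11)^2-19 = -60349/3025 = -19.95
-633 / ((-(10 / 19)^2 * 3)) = 761.71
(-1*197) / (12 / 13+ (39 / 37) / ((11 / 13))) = -1042327 / 11475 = -90.83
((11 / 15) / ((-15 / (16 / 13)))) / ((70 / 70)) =-176 / 2925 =-0.06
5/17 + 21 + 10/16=2981/136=21.92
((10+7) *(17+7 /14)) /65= 119 /26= 4.58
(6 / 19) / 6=1 / 19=0.05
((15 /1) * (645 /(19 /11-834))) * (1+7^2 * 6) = -6279075 /1831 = -3429.31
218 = 218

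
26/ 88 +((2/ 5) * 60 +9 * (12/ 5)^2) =83749/ 1100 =76.14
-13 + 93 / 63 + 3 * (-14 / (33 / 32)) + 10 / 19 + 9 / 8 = -1776659 / 35112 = -50.60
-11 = -11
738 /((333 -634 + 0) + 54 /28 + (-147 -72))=-10332 /7253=-1.42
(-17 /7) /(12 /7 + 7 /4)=-68 /97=-0.70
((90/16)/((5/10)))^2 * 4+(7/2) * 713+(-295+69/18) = 32527/12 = 2710.58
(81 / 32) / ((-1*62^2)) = -81 / 123008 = -0.00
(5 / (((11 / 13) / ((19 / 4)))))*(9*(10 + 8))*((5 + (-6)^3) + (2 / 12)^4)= -337716925 / 352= -959423.08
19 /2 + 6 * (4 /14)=157 /14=11.21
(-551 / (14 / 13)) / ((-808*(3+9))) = 7163 / 135744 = 0.05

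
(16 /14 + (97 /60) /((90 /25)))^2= 5793649 /2286144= 2.53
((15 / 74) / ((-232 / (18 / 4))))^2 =18225 / 1178960896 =0.00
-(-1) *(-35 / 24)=-35 / 24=-1.46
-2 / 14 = -1 / 7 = -0.14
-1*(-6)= 6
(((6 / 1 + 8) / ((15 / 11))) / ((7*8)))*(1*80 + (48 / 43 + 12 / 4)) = 39787 / 2580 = 15.42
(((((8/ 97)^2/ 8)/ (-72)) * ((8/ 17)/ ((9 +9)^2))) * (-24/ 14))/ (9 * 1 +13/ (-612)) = 32/ 9771763995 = 0.00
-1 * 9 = -9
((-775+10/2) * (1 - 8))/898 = 2695/449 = 6.00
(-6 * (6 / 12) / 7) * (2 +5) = -3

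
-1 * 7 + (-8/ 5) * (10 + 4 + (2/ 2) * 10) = -227/ 5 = -45.40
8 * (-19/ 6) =-76/ 3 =-25.33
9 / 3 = 3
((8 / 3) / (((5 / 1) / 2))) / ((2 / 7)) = 56 / 15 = 3.73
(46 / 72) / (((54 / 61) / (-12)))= -1403 / 162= -8.66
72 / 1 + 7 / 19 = 1375 / 19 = 72.37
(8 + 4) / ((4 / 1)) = 3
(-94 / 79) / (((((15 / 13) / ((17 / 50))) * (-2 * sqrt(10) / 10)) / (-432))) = -239.49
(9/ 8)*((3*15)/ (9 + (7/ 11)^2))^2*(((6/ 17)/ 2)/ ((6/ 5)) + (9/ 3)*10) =776.44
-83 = -83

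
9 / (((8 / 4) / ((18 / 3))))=27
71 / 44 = 1.61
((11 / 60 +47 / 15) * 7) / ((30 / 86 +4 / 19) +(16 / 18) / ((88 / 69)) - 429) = -12518891 / 230647940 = -0.05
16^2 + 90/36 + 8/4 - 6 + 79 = 667/2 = 333.50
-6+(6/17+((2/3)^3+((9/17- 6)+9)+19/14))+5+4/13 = 404615/83538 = 4.84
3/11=0.27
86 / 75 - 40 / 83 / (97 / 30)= 602386 / 603825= 1.00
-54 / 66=-9 / 11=-0.82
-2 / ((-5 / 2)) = 0.80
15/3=5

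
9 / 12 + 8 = 8.75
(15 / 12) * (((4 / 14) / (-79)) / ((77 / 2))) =-5 / 42581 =-0.00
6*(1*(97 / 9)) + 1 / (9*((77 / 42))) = 712 / 11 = 64.73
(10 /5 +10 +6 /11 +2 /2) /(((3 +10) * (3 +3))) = 149 /858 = 0.17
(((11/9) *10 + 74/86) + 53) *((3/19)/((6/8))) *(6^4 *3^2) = 6977664/43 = 162271.26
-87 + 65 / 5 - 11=-85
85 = 85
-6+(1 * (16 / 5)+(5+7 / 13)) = 178 / 65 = 2.74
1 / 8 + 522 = 4177 / 8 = 522.12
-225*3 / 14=-675 / 14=-48.21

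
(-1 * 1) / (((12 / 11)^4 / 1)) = -14641 / 20736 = -0.71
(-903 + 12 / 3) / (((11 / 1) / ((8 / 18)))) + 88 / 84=-24446 / 693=-35.28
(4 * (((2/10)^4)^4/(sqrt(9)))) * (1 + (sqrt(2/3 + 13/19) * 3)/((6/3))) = 4/457763671875 + 2 * sqrt(4389)/8697509765625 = 0.00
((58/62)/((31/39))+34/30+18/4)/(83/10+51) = 196339/1709619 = 0.11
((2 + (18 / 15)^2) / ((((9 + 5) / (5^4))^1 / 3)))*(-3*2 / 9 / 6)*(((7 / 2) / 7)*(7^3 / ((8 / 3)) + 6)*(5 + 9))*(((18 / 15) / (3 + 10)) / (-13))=231555 / 676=342.54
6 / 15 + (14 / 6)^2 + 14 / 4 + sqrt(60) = 2 * sqrt(15) + 841 / 90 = 17.09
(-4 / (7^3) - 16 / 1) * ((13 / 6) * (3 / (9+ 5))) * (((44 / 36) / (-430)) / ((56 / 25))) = 981695 / 104068944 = 0.01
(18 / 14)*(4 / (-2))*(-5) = 90 / 7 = 12.86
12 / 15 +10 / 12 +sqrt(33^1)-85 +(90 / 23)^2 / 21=-9180203 / 111090 +sqrt(33)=-76.89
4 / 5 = 0.80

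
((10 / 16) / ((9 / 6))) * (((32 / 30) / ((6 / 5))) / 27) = 10 / 729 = 0.01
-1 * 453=-453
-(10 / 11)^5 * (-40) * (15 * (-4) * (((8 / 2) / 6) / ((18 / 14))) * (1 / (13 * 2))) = -29.72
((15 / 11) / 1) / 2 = 0.68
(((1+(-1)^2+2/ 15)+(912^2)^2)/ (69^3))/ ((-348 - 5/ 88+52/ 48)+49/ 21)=-913173467630336/ 149446956825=-6110.35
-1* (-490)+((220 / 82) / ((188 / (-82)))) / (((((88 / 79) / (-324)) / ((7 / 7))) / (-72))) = -1128790 / 47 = -24016.81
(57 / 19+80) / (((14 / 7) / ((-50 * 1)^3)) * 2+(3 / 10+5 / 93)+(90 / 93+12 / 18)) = 120609375 / 2889016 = 41.75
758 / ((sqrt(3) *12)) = 379 *sqrt(3) / 18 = 36.47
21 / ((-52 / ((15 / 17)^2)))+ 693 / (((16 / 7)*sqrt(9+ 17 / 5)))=-4725 / 15028+ 4851*sqrt(310) / 992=85.79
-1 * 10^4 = -10000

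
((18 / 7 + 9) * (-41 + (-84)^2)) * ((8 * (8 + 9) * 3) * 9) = 2086485480 / 7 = 298069354.29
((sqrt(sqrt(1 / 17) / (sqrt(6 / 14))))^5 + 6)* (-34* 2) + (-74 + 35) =-447 - 28* 51^(3 / 4)* 7^(1 / 4) / 153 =-452.68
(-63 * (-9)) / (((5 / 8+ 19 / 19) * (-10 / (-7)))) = 15876 / 65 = 244.25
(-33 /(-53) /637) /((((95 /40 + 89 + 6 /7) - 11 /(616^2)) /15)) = 348480 /2192149271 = 0.00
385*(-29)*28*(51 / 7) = -2277660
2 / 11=0.18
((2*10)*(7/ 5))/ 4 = 7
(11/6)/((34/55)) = 605/204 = 2.97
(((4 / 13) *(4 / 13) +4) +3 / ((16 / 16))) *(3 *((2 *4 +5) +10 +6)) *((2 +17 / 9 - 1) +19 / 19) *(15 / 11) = 553175 / 169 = 3273.22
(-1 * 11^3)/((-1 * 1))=1331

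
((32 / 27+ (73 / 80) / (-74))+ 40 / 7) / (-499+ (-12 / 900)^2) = -963235375 / 69790115136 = -0.01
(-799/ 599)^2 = 638401/ 358801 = 1.78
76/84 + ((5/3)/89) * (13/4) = 7219/7476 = 0.97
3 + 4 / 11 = 37 / 11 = 3.36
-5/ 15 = -1/ 3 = -0.33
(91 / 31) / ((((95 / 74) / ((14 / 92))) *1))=0.35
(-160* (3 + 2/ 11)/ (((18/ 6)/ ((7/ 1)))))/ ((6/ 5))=-98000/ 99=-989.90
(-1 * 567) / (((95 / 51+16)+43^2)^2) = -1474767 / 9064944100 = -0.00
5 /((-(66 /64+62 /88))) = -2.88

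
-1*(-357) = 357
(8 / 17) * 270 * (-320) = -40658.82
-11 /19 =-0.58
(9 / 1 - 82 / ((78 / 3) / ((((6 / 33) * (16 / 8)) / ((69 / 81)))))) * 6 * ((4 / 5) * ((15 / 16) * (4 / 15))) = 151038 / 16445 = 9.18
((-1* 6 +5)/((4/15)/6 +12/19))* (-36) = 15390/289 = 53.25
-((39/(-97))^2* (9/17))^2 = -0.01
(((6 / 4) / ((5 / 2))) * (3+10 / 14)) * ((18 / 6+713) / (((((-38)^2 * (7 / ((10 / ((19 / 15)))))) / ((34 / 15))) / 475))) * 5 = 118677000 / 17689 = 6709.08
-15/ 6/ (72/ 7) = -35/ 144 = -0.24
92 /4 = 23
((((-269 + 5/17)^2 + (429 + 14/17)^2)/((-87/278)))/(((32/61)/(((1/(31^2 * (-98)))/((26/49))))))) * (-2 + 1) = -2849054227/90964416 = -31.32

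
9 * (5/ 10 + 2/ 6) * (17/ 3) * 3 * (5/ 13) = 1275/ 26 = 49.04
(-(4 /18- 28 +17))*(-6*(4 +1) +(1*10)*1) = -1940 /9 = -215.56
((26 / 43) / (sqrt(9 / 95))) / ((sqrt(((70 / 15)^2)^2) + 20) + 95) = 78 * sqrt(95) / 52933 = 0.01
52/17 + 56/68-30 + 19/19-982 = -17121/17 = -1007.12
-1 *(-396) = 396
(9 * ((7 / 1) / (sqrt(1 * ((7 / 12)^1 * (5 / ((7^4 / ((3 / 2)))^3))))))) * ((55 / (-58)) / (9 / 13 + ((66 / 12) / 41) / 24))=-198655513056 * sqrt(70) / 517795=-3209902.12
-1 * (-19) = 19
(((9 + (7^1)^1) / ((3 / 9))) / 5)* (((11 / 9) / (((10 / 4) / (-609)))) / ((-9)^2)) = -71456 / 2025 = -35.29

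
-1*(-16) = 16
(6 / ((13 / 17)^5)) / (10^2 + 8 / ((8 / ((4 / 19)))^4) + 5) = 2220446209164 / 10161328132423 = 0.22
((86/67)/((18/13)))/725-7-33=-17486441/437175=-40.00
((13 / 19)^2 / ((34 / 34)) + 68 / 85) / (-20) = -2289 / 36100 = -0.06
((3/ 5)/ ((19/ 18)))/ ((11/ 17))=918/ 1045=0.88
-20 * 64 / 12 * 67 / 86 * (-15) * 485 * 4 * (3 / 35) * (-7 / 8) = -181367.44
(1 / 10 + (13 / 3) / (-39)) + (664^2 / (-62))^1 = -19840351 / 2790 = -7111.24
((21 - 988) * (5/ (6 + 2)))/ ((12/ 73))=-352955/ 96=-3676.61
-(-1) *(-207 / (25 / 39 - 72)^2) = -0.04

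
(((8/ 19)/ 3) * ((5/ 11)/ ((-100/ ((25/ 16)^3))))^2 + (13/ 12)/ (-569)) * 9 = -735461060013/ 43893592686592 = -0.02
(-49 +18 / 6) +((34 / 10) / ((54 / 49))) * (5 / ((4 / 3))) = -2479 / 72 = -34.43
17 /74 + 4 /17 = 585 /1258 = 0.47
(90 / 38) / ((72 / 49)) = 245 / 152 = 1.61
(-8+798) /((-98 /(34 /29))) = -13430 /1421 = -9.45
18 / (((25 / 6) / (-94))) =-10152 / 25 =-406.08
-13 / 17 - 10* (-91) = 15457 / 17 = 909.24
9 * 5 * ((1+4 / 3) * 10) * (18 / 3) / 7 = 900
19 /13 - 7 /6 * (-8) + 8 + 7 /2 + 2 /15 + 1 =9137 /390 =23.43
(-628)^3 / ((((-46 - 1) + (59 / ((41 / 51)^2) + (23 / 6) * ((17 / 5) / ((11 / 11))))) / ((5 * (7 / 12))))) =-36429624744800 / 2890831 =-12601782.93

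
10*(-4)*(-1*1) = 40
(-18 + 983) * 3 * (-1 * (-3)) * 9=78165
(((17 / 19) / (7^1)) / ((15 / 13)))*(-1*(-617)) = 136357 / 1995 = 68.35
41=41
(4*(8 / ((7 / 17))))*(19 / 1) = 10336 / 7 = 1476.57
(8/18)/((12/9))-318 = -953/3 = -317.67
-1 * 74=-74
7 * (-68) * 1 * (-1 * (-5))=-2380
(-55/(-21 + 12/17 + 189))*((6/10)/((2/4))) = -187/478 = -0.39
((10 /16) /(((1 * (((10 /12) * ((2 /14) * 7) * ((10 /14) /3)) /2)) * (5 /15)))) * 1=189 /10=18.90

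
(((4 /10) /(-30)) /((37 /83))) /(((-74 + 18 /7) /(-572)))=-83083 /346875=-0.24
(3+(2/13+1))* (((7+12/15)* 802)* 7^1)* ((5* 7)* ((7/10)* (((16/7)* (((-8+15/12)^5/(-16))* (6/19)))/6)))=22837275565083/48640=469516356.19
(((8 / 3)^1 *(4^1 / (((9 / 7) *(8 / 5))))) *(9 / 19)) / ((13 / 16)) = 2240 / 741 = 3.02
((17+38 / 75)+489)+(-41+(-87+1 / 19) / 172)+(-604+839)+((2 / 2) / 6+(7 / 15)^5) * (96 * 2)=152258931541 / 206803125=736.25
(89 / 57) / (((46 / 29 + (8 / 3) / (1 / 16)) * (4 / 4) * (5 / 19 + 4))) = 0.01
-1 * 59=-59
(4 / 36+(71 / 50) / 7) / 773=989 / 2434950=0.00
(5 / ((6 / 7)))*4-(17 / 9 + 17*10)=-1337 / 9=-148.56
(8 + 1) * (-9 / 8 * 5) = -405 / 8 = -50.62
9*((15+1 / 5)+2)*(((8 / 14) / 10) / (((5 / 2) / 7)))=3096 / 125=24.77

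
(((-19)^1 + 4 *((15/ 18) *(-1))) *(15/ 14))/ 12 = -335/ 168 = -1.99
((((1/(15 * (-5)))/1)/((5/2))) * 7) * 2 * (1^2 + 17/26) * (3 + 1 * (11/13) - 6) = 16856/63375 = 0.27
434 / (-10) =-217 / 5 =-43.40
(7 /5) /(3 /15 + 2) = 0.64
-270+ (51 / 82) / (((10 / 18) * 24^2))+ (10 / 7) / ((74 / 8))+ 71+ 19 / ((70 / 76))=-1211177959 / 6796160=-178.22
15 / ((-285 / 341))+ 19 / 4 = -1003 / 76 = -13.20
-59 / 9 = -6.56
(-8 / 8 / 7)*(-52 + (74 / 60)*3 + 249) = -2007 / 70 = -28.67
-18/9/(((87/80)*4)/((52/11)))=-2080/957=-2.17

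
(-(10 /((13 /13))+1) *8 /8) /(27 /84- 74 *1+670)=-308 /16697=-0.02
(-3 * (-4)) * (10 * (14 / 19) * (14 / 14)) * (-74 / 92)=-31080 / 437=-71.12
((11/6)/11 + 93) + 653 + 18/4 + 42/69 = 51838/69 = 751.28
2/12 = 0.17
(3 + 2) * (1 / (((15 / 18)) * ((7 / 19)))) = 114 / 7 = 16.29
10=10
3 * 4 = 12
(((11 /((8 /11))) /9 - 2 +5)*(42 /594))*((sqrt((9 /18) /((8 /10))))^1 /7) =337*sqrt(10) /28512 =0.04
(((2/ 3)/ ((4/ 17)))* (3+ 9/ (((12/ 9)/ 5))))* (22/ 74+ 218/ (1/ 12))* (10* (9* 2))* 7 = 25400623185/ 74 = 343251664.66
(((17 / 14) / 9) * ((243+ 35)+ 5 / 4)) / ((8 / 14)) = 18989 / 288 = 65.93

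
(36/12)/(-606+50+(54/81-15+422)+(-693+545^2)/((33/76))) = 99/22516337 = 0.00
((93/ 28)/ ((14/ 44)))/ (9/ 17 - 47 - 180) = -1581/ 34300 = -0.05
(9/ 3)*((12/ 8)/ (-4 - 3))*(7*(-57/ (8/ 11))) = 5643/ 16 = 352.69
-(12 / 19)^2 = -144 / 361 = -0.40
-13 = -13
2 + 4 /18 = 20 /9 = 2.22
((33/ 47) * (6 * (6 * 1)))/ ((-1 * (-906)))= 198/ 7097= 0.03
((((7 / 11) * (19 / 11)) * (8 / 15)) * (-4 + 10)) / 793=2128 / 479765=0.00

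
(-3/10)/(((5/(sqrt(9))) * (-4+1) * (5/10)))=3/25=0.12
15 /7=2.14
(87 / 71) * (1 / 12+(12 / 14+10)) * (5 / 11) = 133255 / 21868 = 6.09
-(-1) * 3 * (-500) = -1500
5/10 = 1/2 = 0.50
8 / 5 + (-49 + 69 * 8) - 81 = 2118 / 5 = 423.60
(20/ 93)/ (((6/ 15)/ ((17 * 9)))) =2550/ 31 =82.26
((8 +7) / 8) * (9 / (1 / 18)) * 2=1215 / 2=607.50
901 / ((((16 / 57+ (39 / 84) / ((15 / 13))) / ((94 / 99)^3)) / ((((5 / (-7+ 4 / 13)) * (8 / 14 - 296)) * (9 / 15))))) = 695013355204480 / 4647996837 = 149529.65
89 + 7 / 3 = 274 / 3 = 91.33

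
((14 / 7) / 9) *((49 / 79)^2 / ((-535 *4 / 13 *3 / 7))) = -218491 / 180302490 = -0.00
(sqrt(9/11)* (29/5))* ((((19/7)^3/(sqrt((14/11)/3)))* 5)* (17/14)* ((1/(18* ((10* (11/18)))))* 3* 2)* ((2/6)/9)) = 3381487* sqrt(42)/11092620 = 1.98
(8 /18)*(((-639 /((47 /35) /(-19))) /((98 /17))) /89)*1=229330 /29281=7.83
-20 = -20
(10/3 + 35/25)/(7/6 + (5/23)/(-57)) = 4.07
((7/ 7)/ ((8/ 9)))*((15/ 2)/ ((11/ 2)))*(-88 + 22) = -405/ 4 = -101.25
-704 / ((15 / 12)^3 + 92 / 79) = -323584 / 1433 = -225.81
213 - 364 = -151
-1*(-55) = 55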